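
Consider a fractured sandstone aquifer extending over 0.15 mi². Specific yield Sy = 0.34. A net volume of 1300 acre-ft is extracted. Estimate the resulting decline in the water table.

Δh ≈ 12.1 m

A = 0.15 mi² = 3.885 × 10^5 m²
ΔV = 1300 acre-ft = 1.604 × 10^6 m³
Δh = ΔV / (Sy × A) = 1.604 × 10^6 m³ / (0.34 × 3.885 × 10^5 m²) = 12.14 m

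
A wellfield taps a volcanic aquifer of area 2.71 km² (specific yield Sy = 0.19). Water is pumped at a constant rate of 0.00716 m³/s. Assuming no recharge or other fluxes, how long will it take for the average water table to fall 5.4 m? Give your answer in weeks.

A = 2.71 km² = 2.71 × 10^6 m²
ΔV = Sy × A × Δh = 0.19 × 2.71 × 10^6 × 5.4 = 2.78 × 10^6 m³
Q = 0.00716 m³/s = 618.6 m³/d
t = ΔV / Q = 2.78 × 10^6 m³ / 618.6 m³/d = 4495 d
t = 4495 d ≈ 642.1 weeks

t ≈ 642 weeks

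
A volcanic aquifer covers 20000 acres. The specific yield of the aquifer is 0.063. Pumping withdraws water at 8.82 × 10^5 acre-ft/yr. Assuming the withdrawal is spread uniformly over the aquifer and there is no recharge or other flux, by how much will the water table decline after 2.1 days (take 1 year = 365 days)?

A = 20000 acres = 8.094 × 10^7 m²
Q = 8.82 × 10^5 acre-ft/yr = 2.981 × 10^6 m³/d
ΔV = Q × t = 2.981 × 10^6 m³/d × 2.1 d = 6.259 × 10^6 m³
Δh = ΔV / (Sy × A) = 6.259 × 10^6 / (0.063 × 8.094 × 10^7) = 1.228 m

Δh ≈ 1.23 m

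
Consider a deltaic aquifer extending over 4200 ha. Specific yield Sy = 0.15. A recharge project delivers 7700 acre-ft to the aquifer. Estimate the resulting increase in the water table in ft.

A = 4200 ha = 4.2 × 10^7 m²
ΔV = 7700 acre-ft = 9.498 × 10^6 m³
Δh = ΔV / (Sy × A) = 9.498 × 10^6 m³ / (0.15 × 4.2 × 10^7 m²) = 1.508 m
Δh = 1.508 m = 4.946 ft

Δh ≈ 4.95 ft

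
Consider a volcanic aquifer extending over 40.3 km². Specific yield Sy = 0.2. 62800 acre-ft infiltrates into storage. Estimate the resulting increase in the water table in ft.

A = 40.3 km² = 4.03 × 10^7 m²
ΔV = 62800 acre-ft = 7.746 × 10^7 m³
Δh = ΔV / (Sy × A) = 7.746 × 10^7 m³ / (0.2 × 4.03 × 10^7 m²) = 9.611 m
Δh = 9.611 m = 31.53 ft

Δh ≈ 31.5 ft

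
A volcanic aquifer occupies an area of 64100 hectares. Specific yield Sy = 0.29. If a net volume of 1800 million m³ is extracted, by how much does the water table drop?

A = 64100 hectares = 6.41 × 10^8 m²
ΔV = 1800 million m³ = 1.8 × 10^9 m³
Δh = ΔV / (Sy × A) = 1.8 × 10^9 m³ / (0.29 × 6.41 × 10^8 m²) = 9.683 m

Δh ≈ 9.68 m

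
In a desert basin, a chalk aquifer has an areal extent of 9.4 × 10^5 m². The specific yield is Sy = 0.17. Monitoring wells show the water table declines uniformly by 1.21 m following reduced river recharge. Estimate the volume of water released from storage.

ΔV = Sy × A × Δh = 0.17 × 9.4 × 10^5 m² × 1.21 m = 1.934 × 10^5 m³

ΔV ≈ 1.93 × 10^5 m³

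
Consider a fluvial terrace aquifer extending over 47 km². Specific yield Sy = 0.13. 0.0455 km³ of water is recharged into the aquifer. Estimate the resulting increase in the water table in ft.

Δh ≈ 24.4 ft

A = 47 km² = 4.7 × 10^7 m²
ΔV = 0.0455 km³ = 4.55 × 10^7 m³
Δh = ΔV / (Sy × A) = 4.55 × 10^7 m³ / (0.13 × 4.7 × 10^7 m²) = 7.447 m
Δh = 7.447 m = 24.43 ft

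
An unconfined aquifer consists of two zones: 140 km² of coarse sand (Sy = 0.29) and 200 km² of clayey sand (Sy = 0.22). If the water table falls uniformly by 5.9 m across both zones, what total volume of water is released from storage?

ΔV ≈ 4.99 × 10^8 m³

A₁ = 140 km² = 1.4 × 10^8 m²; A₂ = 200 km² = 2 × 10^8 m²
ΔV₁ = 0.29 × 1.4 × 10^8 × 5.9 = 2.395 × 10^8 m³
ΔV₂ = 0.22 × 2 × 10^8 × 5.9 = 2.596 × 10^8 m³
ΔV = ΔV₁ + ΔV₂ = 4.991 × 10^8 m³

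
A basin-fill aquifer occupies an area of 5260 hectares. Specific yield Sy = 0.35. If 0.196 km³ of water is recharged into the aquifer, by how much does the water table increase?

A = 5260 hectares = 5.26 × 10^7 m²
ΔV = 0.196 km³ = 1.96 × 10^8 m³
Δh = ΔV / (Sy × A) = 1.96 × 10^8 m³ / (0.35 × 5.26 × 10^7 m²) = 10.65 m

Δh ≈ 10.6 m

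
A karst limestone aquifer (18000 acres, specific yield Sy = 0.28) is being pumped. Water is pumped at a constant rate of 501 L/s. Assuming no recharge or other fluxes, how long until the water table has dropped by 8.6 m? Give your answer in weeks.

t ≈ 579 weeks

A = 18000 acres = 7.284 × 10^7 m²
ΔV = Sy × A × Δh = 0.28 × 7.284 × 10^7 × 8.6 = 1.754 × 10^8 m³
Q = 501 L/s = 43290 m³/d
t = ΔV / Q = 1.754 × 10^8 m³ / 43290 m³/d = 4052 d
t = 4052 d ≈ 578.9 weeks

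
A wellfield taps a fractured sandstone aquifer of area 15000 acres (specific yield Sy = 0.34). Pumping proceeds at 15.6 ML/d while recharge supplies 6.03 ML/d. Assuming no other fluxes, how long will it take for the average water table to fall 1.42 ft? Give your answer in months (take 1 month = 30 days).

t ≈ 31.1 months

A = 15000 acres = 6.07 × 10^7 m²
Δh = 1.42 ft = 0.4328 m
ΔV = Sy × A × Δh = 0.34 × 6.07 × 10^7 × 0.4328 = 8.933 × 10^6 m³
Net withdrawal = 15.6 − 6.03 = 9.57 ML/d = 9570 m³/d
t = ΔV / Q = 8.933 × 10^6 m³ / 9570 m³/d = 933.4 d
t = 933.4 d ≈ 31.11 months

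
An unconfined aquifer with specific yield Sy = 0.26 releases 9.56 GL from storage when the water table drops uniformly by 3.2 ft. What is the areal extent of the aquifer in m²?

Δh = 3.2 ft = 0.9754 m
ΔV = 9.56 GL = 9.56 × 10^6 m³
A = ΔV / (Sy × Δh) = 9.56 × 10^6 / (0.26 × 0.9754) = 3.77 × 10^7 m²

A ≈ 3.77 × 10^7 m²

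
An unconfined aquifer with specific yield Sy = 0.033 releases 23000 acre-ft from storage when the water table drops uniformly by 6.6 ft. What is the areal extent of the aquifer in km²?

Δh = 6.6 ft = 2.012 m
ΔV = 23000 acre-ft = 2.837 × 10^7 m³
A = ΔV / (Sy × Δh) = 2.837 × 10^7 / (0.033 × 2.012) = 4.274 × 10^8 m²
A = 4.274 × 10^8 m² = 427.4 km²

A ≈ 427 km²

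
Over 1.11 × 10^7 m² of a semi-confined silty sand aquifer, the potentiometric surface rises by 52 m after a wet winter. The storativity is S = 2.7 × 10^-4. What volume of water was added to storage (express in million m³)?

ΔV ≈ 0.156 million m³

ΔV = S × A × Δh = 2.7 × 10^-4 × 1.11 × 10^7 m² × 52 m = 1.558 × 10^5 m³
ΔV = 1.558 × 10^5 m³ = 0.1558 million m³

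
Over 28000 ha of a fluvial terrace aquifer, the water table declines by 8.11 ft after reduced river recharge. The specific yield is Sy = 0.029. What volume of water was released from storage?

ΔV ≈ 2.01 × 10^7 m³

A = 28000 ha = 2.8 × 10^8 m²
Δh = 8.11 ft = 2.472 m
ΔV = Sy × A × Δh = 0.029 × 2.8 × 10^8 m² × 2.472 m = 2.007 × 10^7 m³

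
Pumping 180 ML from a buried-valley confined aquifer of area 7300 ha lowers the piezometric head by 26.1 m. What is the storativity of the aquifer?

A = 7300 ha = 7.3 × 10^7 m²
ΔV = 180 ML = 1.8 × 10^5 m³
S = ΔV / (A × Δh) = 1.8 × 10^5 m³ / (7.3 × 10^7 m² × 26.1 m) = 9.447 × 10^-5

S ≈ 9.4 × 10^-5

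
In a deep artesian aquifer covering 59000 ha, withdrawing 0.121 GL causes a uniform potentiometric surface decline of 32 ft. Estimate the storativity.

A = 59000 ha = 5.9 × 10^8 m²
Δh = 32 ft = 9.754 m
ΔV = 0.121 GL = 1.21 × 10^5 m³
S = ΔV / (A × Δh) = 1.21 × 10^5 m³ / (5.9 × 10^8 m² × 9.754 m) = 2.103 × 10^-5

S ≈ 2.1 × 10^-5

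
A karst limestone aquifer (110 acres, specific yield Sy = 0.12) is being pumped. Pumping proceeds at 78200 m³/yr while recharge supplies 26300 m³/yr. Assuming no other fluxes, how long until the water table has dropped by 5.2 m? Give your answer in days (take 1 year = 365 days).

t ≈ 1950 days

A = 110 acres = 4.452 × 10^5 m²
ΔV = Sy × A × Δh = 0.12 × 4.452 × 10^5 × 5.2 = 2.778 × 10^5 m³
Net withdrawal = 78200 − 26300 = 51900 m³/yr = 142.2 m³/d
t = ΔV / Q = 2.778 × 10^5 m³ / 142.2 m³/d = 1954 d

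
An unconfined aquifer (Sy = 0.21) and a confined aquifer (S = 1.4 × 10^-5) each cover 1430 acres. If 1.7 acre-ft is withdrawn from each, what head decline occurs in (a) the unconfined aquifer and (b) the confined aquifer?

Δh_u ≈ 0.00173 m; Δh_c ≈ 25.9 m

A = 1430 acres = 5.787 × 10^6 m²
ΔV = 1.7 acre-ft = 2097 m³
Unconfined: Δh_u = ΔV/(Sy·A) = 2097/(0.21 × 5.787 × 10^6) = 0.001725 m
Confined: Δh_c = ΔV/(S·A) = 2097/(1.4 × 10^-5 × 5.787 × 10^6) = 25.88 m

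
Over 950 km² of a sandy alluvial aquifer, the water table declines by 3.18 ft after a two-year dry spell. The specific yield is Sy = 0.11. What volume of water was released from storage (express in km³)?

ΔV ≈ 0.101 km³

A = 950 km² = 9.5 × 10^8 m²
Δh = 3.18 ft = 0.9693 m
ΔV = Sy × A × Δh = 0.11 × 9.5 × 10^8 m² × 0.9693 m = 1.013 × 10^8 m³
ΔV = 1.013 × 10^8 m³ = 0.1013 km³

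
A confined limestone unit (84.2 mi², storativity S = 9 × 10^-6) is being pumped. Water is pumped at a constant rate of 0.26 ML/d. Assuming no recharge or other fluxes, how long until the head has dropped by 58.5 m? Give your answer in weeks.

A = 84.2 mi² = 2.181 × 10^8 m²
ΔV = S × A × Δh = 9 × 10^-6 × 2.181 × 10^8 × 58.5 = 1.148 × 10^5 m³
Q = 0.26 ML/d = 260 m³/d
t = ΔV / Q = 1.148 × 10^5 m³ / 260 m³/d = 441.6 d
t = 441.6 d ≈ 63.09 weeks

t ≈ 63.1 weeks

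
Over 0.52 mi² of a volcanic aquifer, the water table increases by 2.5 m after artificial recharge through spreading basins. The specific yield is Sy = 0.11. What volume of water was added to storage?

A = 0.52 mi² = 1.347 × 10^6 m²
ΔV = Sy × A × Δh = 0.11 × 1.347 × 10^6 m² × 2.5 m = 3.704 × 10^5 m³

ΔV ≈ 3.7 × 10^5 m³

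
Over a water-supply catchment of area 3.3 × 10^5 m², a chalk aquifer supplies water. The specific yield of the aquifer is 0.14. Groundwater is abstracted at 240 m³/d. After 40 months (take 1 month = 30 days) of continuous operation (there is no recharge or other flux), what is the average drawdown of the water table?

Δh ≈ 6.23 m

t = 40 months = 1200 d
ΔV = Q × t = 240 m³/d × 1200 d = 2.88 × 10^5 m³
Δh = ΔV / (Sy × A) = 2.88 × 10^5 / (0.14 × 3.3 × 10^5) = 6.234 m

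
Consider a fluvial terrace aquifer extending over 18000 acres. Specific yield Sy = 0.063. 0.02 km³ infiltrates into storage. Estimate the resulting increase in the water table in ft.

Δh ≈ 14.3 ft

A = 18000 acres = 7.284 × 10^7 m²
ΔV = 0.02 km³ = 2 × 10^7 m³
Δh = ΔV / (Sy × A) = 2 × 10^7 m³ / (0.063 × 7.284 × 10^7 m²) = 4.358 m
Δh = 4.358 m = 14.3 ft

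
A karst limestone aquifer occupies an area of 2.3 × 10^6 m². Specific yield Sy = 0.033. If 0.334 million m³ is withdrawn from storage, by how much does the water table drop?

ΔV = 0.334 million m³ = 3.34 × 10^5 m³
Δh = ΔV / (Sy × A) = 3.34 × 10^5 m³ / (0.033 × 2.3 × 10^6 m²) = 4.401 m

Δh ≈ 4.4 m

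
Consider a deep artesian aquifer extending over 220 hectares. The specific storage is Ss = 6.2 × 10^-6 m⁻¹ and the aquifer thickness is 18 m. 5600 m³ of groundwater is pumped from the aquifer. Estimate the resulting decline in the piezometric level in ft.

S = Ss × b = 6.2 × 10^-6 m⁻¹ × 18 m = 1.116 × 10^-4
A = 220 hectares = 2.2 × 10^6 m²
Δh = ΔV / (S × A) = 5600 m³ / (1.116 × 10^-4 × 2.2 × 10^6 m²) = 22.81 m
Δh = 22.81 m = 74.83 ft

Δh ≈ 74.8 ft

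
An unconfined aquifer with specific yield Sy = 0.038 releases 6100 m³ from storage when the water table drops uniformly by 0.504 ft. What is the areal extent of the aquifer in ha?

A ≈ 104 ha

Δh = 0.504 ft = 0.1536 m
A = ΔV / (Sy × Δh) = 6100 / (0.038 × 0.1536) = 1.045 × 10^6 m²
A = 1.045 × 10^6 m² = 104.5 ha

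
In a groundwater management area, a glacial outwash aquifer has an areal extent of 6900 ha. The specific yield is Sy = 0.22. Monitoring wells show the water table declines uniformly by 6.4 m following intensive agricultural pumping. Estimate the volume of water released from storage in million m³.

ΔV ≈ 97.2 million m³

A = 6900 ha = 6.9 × 10^7 m²
ΔV = Sy × A × Δh = 0.22 × 6.9 × 10^7 m² × 6.4 m = 9.715 × 10^7 m³
ΔV = 9.715 × 10^7 m³ = 97.15 million m³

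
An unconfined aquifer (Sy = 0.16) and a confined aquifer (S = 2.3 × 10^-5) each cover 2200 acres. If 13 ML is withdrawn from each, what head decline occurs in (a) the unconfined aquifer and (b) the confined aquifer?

A = 2200 acres = 8.903 × 10^6 m²
ΔV = 13 ML = 13000 m³
Unconfined: Δh_u = ΔV/(Sy·A) = 13000/(0.16 × 8.903 × 10^6) = 0.009126 m
Confined: Δh_c = ΔV/(S·A) = 13000/(2.3 × 10^-5 × 8.903 × 10^6) = 63.49 m

Δh_u ≈ 0.00913 m; Δh_c ≈ 63.5 m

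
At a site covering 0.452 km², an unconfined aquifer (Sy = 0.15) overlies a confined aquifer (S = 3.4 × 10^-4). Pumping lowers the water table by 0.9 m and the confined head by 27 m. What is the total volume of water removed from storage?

ΔV ≈ 65200 m³

A = 0.452 km² = 4.52 × 10^5 m²
Unconfined: ΔV_u = Sy × A × Δh_u = 0.15 × 4.52 × 10^5 × 0.9 = 61020 m³
Confined: ΔV_c = S × A × Δh_c = 3.4 × 10^-4 × 4.52 × 10^5 × 27 = 4149 m³
Total ΔV = 61020 + 4149 = 65170 m³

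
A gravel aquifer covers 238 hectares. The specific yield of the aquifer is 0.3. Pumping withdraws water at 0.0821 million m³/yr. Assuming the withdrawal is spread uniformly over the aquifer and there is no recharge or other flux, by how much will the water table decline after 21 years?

A = 238 hectares = 2.38 × 10^6 m²
Q = 0.0821 million m³/yr = 224.9 m³/d
t = 21 years = 7665 d
ΔV = Q × t = 224.9 m³/d × 7665 d = 1.724 × 10^6 m³
Δh = ΔV / (Sy × A) = 1.724 × 10^6 / (0.3 × 2.38 × 10^6) = 2.415 m

Δh ≈ 2.41 m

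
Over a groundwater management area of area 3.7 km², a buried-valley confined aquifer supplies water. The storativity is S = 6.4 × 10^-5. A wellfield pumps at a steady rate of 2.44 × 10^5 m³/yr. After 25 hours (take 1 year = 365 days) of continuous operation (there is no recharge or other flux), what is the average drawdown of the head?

A = 3.7 km² = 3.7 × 10^6 m²
Q = 2.44 × 10^5 m³/yr = 668.5 m³/d
t = 25 hours = 1.042 d
ΔV = Q × t = 668.5 m³/d × 1.042 d = 696.3 m³
Δh = ΔV / (S × A) = 696.3 / (6.4 × 10^-5 × 3.7 × 10^6) = 2.941 m

Δh ≈ 2.94 m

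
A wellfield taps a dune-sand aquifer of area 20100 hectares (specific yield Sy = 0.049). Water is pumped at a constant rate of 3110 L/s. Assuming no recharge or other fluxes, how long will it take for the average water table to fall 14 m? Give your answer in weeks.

t ≈ 73.3 weeks

A = 20100 hectares = 2.01 × 10^8 m²
ΔV = Sy × A × Δh = 0.049 × 2.01 × 10^8 × 14 = 1.379 × 10^8 m³
Q = 3110 L/s = 2.687 × 10^5 m³/d
t = ΔV / Q = 1.379 × 10^8 m³ / 2.687 × 10^5 m³/d = 513.2 d
t = 513.2 d ≈ 73.31 weeks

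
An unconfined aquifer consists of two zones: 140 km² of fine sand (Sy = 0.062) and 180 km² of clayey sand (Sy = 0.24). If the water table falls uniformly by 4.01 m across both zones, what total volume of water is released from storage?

ΔV ≈ 2.08 × 10^8 m³

A₁ = 140 km² = 1.4 × 10^8 m²; A₂ = 180 km² = 1.8 × 10^8 m²
ΔV₁ = 0.062 × 1.4 × 10^8 × 4.01 = 3.481 × 10^7 m³
ΔV₂ = 0.24 × 1.8 × 10^8 × 4.01 = 1.732 × 10^8 m³
ΔV = ΔV₁ + ΔV₂ = 2.08 × 10^8 m³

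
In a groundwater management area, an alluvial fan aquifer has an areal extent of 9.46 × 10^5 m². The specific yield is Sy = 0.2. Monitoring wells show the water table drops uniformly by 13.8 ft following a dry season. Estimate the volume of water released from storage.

ΔV ≈ 7.96 × 10^5 m³

Δh = 13.8 ft = 4.206 m
ΔV = Sy × A × Δh = 0.2 × 9.46 × 10^5 m² × 4.206 m = 7.958 × 10^5 m³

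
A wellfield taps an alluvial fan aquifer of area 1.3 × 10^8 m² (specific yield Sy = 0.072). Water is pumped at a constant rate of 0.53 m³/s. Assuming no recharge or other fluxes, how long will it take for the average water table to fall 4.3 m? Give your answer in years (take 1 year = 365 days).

t ≈ 2.41 years

ΔV = Sy × A × Δh = 0.072 × 1.3 × 10^8 × 4.3 = 4.025 × 10^7 m³
Q = 0.53 m³/s = 45790 m³/d
t = ΔV / Q = 4.025 × 10^7 m³ / 45790 m³/d = 878.9 d
t = 878.9 d ≈ 2.408 years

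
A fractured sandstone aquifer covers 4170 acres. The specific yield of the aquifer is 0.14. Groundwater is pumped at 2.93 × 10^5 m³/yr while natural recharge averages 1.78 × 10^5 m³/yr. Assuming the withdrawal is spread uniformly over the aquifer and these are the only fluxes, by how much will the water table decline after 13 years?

A = 4170 acres = 1.688 × 10^7 m²
Net abstraction = 2.93 × 10^5 − 1.78 × 10^5 = 1.15 × 10^5 m³/yr
Q_net = 1.15 × 10^5 m³/yr = 315.1 m³/d
t = 13 years = 4745 d
ΔV = Q × t = 315.1 m³/d × 4745 d = 1.495 × 10^6 m³
Δh = ΔV / (Sy × A) = 1.495 × 10^6 / (0.14 × 1.688 × 10^7) = 0.6328 m

Δh ≈ 0.633 m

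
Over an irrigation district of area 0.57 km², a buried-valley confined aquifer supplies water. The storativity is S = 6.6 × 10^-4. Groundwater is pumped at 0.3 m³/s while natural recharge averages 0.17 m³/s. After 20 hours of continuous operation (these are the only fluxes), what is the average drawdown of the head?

Δh ≈ 24.9 m

A = 0.57 km² = 5.7 × 10^5 m²
Net abstraction = 0.3 − 0.17 = 0.13 m³/s
Q_net = 0.13 m³/s = 11230 m³/d
t = 20 hours = 0.8333 d
ΔV = Q × t = 11230 m³/d × 0.8333 d = 9360 m³
Δh = ΔV / (S × A) = 9360 / (6.6 × 10^-4 × 5.7 × 10^5) = 24.88 m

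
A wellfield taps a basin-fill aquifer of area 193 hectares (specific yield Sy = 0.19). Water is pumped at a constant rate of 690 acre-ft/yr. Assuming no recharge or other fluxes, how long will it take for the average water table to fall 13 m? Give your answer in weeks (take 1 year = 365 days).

A = 193 hectares = 1.93 × 10^6 m²
ΔV = Sy × A × Δh = 0.19 × 1.93 × 10^6 × 13 = 4.767 × 10^6 m³
Q = 690 acre-ft/yr = 2332 m³/d
t = ΔV / Q = 4.767 × 10^6 m³ / 2332 m³/d = 2044 d
t = 2044 d ≈ 292.1 weeks

t ≈ 292 weeks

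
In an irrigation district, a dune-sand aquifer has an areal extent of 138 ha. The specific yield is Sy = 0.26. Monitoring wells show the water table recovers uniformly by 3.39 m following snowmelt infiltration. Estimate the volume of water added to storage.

ΔV ≈ 1.22 × 10^6 m³

A = 138 ha = 1.38 × 10^6 m²
ΔV = Sy × A × Δh = 0.26 × 1.38 × 10^6 m² × 3.39 m = 1.216 × 10^6 m³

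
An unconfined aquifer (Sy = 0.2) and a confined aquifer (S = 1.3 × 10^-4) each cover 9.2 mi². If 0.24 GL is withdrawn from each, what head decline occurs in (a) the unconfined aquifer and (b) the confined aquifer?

A = 9.2 mi² = 2.383 × 10^7 m²
ΔV = 0.24 GL = 2.4 × 10^5 m³
Unconfined: Δh_u = ΔV/(Sy·A) = 2.4 × 10^5/(0.2 × 2.383 × 10^7) = 0.05036 m
Confined: Δh_c = ΔV/(S·A) = 2.4 × 10^5/(1.3 × 10^-4 × 2.383 × 10^7) = 77.48 m

Δh_u ≈ 0.0504 m; Δh_c ≈ 77.5 m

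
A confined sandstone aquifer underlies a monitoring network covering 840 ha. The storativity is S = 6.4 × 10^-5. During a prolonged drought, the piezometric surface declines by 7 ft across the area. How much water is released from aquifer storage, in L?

ΔV ≈ 1.15 × 10^6 L

A = 840 ha = 8.4 × 10^6 m²
Δh = 7 ft = 2.134 m
ΔV = S × A × Δh = 6.4 × 10^-5 × 8.4 × 10^6 m² × 2.134 m = 1147 m³
ΔV = 1147 m³ = 1.147 × 10^6 L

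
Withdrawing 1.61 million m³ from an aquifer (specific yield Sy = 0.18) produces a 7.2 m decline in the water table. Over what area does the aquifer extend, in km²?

A ≈ 1.24 km²

ΔV = 1.61 million m³ = 1.61 × 10^6 m³
A = ΔV / (Sy × Δh) = 1.61 × 10^6 / (0.18 × 7.2) = 1.242 × 10^6 m²
A = 1.242 × 10^6 m² = 1.242 km²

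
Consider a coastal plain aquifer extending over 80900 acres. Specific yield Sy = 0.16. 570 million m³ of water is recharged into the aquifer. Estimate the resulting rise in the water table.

Δh ≈ 10.9 m

A = 80900 acres = 3.274 × 10^8 m²
ΔV = 570 million m³ = 5.7 × 10^8 m³
Δh = ΔV / (Sy × A) = 5.7 × 10^8 m³ / (0.16 × 3.274 × 10^8 m²) = 10.88 m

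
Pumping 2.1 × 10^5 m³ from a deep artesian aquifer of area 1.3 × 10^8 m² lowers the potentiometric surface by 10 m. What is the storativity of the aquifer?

S ≈ 1.6 × 10^-4

S = ΔV / (A × Δh) = 2.1 × 10^5 m³ / (1.3 × 10^8 m² × 10 m) = 1.615 × 10^-4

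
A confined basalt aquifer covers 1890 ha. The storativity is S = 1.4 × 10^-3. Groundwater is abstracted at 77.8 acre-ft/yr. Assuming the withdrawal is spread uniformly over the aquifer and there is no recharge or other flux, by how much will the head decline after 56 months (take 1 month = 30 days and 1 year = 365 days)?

A = 1890 ha = 1.89 × 10^7 m²
Q = 77.8 acre-ft/yr = 262.9 m³/d
t = 56 months = 1680 d
ΔV = Q × t = 262.9 m³/d × 1680 d = 4.417 × 10^5 m³
Δh = ΔV / (S × A) = 4.417 × 10^5 / (0.0014 × 1.89 × 10^7) = 16.69 m

Δh ≈ 16.7 m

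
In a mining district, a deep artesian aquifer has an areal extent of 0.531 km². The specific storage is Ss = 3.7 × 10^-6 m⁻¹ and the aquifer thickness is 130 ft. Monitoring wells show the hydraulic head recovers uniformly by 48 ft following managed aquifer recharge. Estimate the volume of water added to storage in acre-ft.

ΔV ≈ 0.923 acre-ft

b = 130 ft = 39.62 m
S = Ss × b = 3.7 × 10^-6 m⁻¹ × 39.62 m = 1.466 × 10^-4
A = 0.531 km² = 5.31 × 10^5 m²
Δh = 48 ft = 14.63 m
ΔV = S × A × Δh = 1.466 × 10^-4 × 5.31 × 10^5 m² × 14.63 m = 1139 m³
ΔV = 1139 m³ = 0.9234 acre-ft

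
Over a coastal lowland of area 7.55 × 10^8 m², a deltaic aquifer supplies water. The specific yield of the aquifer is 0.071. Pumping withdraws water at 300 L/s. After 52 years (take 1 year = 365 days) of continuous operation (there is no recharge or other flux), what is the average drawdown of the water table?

Q = 300 L/s = 25920 m³/d
t = 52 years = 18980 d
ΔV = Q × t = 25920 m³/d × 18980 d = 4.92 × 10^8 m³
Δh = ΔV / (Sy × A) = 4.92 × 10^8 / (0.071 × 7.55 × 10^8) = 9.178 m

Δh ≈ 9.18 m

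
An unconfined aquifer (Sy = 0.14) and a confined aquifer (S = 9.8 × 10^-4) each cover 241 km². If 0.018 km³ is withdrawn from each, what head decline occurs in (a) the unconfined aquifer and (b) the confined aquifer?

Δh_u ≈ 0.533 m; Δh_c ≈ 76.2 m

A = 241 km² = 2.41 × 10^8 m²
ΔV = 0.018 km³ = 1.8 × 10^7 m³
Unconfined: Δh_u = ΔV/(Sy·A) = 1.8 × 10^7/(0.14 × 2.41 × 10^8) = 0.5335 m
Confined: Δh_c = ΔV/(S·A) = 1.8 × 10^7/(9.8 × 10^-4 × 2.41 × 10^8) = 76.21 m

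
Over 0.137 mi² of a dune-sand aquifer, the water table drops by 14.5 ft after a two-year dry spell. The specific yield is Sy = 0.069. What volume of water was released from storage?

ΔV ≈ 1.08 × 10^5 m³

A = 0.137 mi² = 3.548 × 10^5 m²
Δh = 14.5 ft = 4.42 m
ΔV = Sy × A × Δh = 0.069 × 3.548 × 10^5 m² × 4.42 m = 1.082 × 10^5 m³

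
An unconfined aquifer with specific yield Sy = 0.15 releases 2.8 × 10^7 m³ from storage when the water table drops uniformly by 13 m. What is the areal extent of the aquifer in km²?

A ≈ 14.4 km²

A = ΔV / (Sy × Δh) = 2.8 × 10^7 / (0.15 × 13) = 1.436 × 10^7 m²
A = 1.436 × 10^7 m² = 14.36 km²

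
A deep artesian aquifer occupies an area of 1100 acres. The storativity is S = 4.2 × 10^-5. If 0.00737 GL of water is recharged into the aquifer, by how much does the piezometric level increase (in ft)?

A = 1100 acres = 4.452 × 10^6 m²
ΔV = 0.00737 GL = 7370 m³
Δh = ΔV / (S × A) = 7370 m³ / (4.2 × 10^-5 × 4.452 × 10^6 m²) = 39.42 m
Δh = 39.42 m = 129.3 ft

Δh ≈ 129 ft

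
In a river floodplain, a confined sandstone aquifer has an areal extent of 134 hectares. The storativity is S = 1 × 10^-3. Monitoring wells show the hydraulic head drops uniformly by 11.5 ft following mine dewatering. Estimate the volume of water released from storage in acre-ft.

ΔV ≈ 3.81 acre-ft

A = 134 hectares = 1.34 × 10^6 m²
Δh = 11.5 ft = 3.505 m
ΔV = S × A × Δh = 0.001 × 1.34 × 10^6 m² × 3.505 m = 4697 m³
ΔV = 4697 m³ = 3.808 acre-ft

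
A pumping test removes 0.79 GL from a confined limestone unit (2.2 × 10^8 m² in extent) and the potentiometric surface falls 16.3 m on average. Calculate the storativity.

S ≈ 2.2 × 10^-4

ΔV = 0.79 GL = 7.9 × 10^5 m³
S = ΔV / (A × Δh) = 7.9 × 10^5 m³ / (2.2 × 10^8 m² × 16.3 m) = 2.203 × 10^-4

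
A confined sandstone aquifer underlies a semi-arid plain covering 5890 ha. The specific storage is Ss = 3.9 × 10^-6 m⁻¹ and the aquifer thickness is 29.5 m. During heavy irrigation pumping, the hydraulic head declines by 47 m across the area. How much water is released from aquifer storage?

ΔV ≈ 3.18 × 10^5 m³

S = Ss × b = 3.9 × 10^-6 m⁻¹ × 29.5 m = 1.151 × 10^-4
A = 5890 ha = 5.89 × 10^7 m²
ΔV = S × A × Δh = 1.151 × 10^-4 × 5.89 × 10^7 m² × 47 m = 3.185 × 10^5 m³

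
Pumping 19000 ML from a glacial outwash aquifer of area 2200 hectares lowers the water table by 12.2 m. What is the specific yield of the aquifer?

Sy ≈ 0.071

A = 2200 hectares = 2.2 × 10^7 m²
ΔV = 19000 ML = 1.9 × 10^7 m³
Sy = ΔV / (A × Δh) = 1.9 × 10^7 m³ / (2.2 × 10^7 m² × 12.2 m) = 0.07079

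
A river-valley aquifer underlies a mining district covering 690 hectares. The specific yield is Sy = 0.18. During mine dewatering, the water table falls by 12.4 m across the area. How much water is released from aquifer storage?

ΔV ≈ 1.54 × 10^7 m³

A = 690 hectares = 6.9 × 10^6 m²
ΔV = Sy × A × Δh = 0.18 × 6.9 × 10^6 m² × 12.4 m = 1.54 × 10^7 m³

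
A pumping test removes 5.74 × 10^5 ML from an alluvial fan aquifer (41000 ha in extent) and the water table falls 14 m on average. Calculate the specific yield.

A = 41000 ha = 4.1 × 10^8 m²
ΔV = 5.74 × 10^5 ML = 5.74 × 10^8 m³
Sy = ΔV / (A × Δh) = 5.74 × 10^8 m³ / (4.1 × 10^8 m² × 14 m) = 0.1

Sy ≈ 0.1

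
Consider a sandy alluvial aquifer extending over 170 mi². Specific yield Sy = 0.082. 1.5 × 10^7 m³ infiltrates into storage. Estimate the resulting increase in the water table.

Δh ≈ 0.415 m

A = 170 mi² = 4.403 × 10^8 m²
Δh = ΔV / (Sy × A) = 1.5 × 10^7 m³ / (0.082 × 4.403 × 10^8 m²) = 0.4155 m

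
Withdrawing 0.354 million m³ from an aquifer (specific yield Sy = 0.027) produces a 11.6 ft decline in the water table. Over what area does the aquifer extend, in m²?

Δh = 11.6 ft = 3.536 m
ΔV = 0.354 million m³ = 3.54 × 10^5 m³
A = ΔV / (Sy × Δh) = 3.54 × 10^5 / (0.027 × 3.536) = 3.708 × 10^6 m²

A ≈ 3.71 × 10^6 m²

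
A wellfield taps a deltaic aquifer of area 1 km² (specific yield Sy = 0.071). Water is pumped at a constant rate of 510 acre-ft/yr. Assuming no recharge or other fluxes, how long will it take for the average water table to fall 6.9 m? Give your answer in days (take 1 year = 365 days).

A = 1 km² = 1 × 10^6 m²
ΔV = Sy × A × Δh = 0.071 × 1 × 10^6 × 6.9 = 4.899 × 10^5 m³
Q = 510 acre-ft/yr = 1723 m³/d
t = ΔV / Q = 4.899 × 10^5 m³ / 1723 m³/d = 284.2 d

t ≈ 284 days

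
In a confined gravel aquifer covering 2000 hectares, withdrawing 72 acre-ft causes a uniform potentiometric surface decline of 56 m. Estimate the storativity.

A = 2000 hectares = 2 × 10^7 m²
ΔV = 72 acre-ft = 88810 m³
S = ΔV / (A × Δh) = 88810 m³ / (2 × 10^7 m² × 56 m) = 7.93 × 10^-5

S ≈ 7.9 × 10^-5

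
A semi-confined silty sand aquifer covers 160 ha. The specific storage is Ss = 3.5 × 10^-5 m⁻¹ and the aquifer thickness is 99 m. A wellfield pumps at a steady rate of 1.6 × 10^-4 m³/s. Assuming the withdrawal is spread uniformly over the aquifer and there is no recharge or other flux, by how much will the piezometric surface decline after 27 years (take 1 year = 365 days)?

S = Ss × b = 3.5 × 10^-5 m⁻¹ × 99 m = 3.465 × 10^-3
A = 160 ha = 1.6 × 10^6 m²
Q = 1.6 × 10^-4 m³/s = 13.82 m³/d
t = 27 years = 9855 d
ΔV = Q × t = 13.82 m³/d × 9855 d = 1.362 × 10^5 m³
Δh = ΔV / (S × A) = 1.362 × 10^5 / (0.003465 × 1.6 × 10^6) = 24.57 m

Δh ≈ 24.6 m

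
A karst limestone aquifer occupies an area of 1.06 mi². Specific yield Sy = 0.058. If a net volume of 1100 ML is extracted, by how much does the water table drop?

A = 1.06 mi² = 2.745 × 10^6 m²
ΔV = 1100 ML = 1.1 × 10^6 m³
Δh = ΔV / (Sy × A) = 1.1 × 10^6 m³ / (0.058 × 2.745 × 10^6 m²) = 6.908 m

Δh ≈ 6.91 m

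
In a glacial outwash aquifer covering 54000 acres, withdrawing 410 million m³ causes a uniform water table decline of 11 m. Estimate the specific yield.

Sy ≈ 0.17

A = 54000 acres = 2.185 × 10^8 m²
ΔV = 410 million m³ = 4.1 × 10^8 m³
Sy = ΔV / (A × Δh) = 4.1 × 10^8 m³ / (2.185 × 10^8 m² × 11 m) = 0.1706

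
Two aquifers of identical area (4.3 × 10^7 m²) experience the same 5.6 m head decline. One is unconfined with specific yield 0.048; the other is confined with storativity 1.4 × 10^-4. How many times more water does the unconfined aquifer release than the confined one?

Unconfined: ΔV_u = Sy × A × Δh = 0.048 × 4.3 × 10^7 × 5.6 = 1.156 × 10^7 m³
Confined: ΔV_c = S × A × Δh = 1.4 × 10^-4 × 4.3 × 10^7 × 5.6 = 33710 m³
Ratio = ΔV_u / ΔV_c = Sy / S = 0.048 / 1.4 × 10^-4 = 342.9

ΔV_u / ΔV_c ≈ 343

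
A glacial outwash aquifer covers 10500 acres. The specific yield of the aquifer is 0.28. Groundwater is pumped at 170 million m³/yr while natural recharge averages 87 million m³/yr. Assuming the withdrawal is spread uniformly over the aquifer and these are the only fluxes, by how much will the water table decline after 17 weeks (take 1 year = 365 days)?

Δh ≈ 2.27 m

A = 10500 acres = 4.249 × 10^7 m²
Net abstraction = 170 − 87 = 83 million m³/yr
Q_net = 83 million m³/yr = 2.274 × 10^5 m³/d
t = 17 weeks = 119 d
ΔV = Q × t = 2.274 × 10^5 m³/d × 119 d = 2.706 × 10^7 m³
Δh = ΔV / (Sy × A) = 2.706 × 10^7 / (0.28 × 4.249 × 10^7) = 2.274 m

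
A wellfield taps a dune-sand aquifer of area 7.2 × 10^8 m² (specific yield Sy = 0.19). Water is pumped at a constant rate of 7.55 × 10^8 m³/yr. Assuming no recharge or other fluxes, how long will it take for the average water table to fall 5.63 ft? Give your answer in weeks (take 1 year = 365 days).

Δh = 5.63 ft = 1.716 m
ΔV = Sy × A × Δh = 0.19 × 7.2 × 10^8 × 1.716 = 2.348 × 10^8 m³
Q = 7.55 × 10^8 m³/yr = 2.068 × 10^6 m³/d
t = ΔV / Q = 2.348 × 10^8 m³ / 2.068 × 10^6 m³/d = 113.5 d
t = 113.5 d ≈ 16.21 weeks

t ≈ 16.2 weeks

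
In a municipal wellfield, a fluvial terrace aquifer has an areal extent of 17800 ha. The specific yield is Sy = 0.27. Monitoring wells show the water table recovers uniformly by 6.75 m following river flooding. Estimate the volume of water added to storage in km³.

ΔV ≈ 0.324 km³

A = 17800 ha = 1.78 × 10^8 m²
ΔV = Sy × A × Δh = 0.27 × 1.78 × 10^8 m² × 6.75 m = 3.244 × 10^8 m³
ΔV = 3.244 × 10^8 m³ = 0.3244 km³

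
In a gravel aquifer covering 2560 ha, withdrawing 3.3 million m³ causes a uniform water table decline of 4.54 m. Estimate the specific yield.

Sy ≈ 0.028

A = 2560 ha = 2.56 × 10^7 m²
ΔV = 3.3 million m³ = 3.3 × 10^6 m³
Sy = ΔV / (A × Δh) = 3.3 × 10^6 m³ / (2.56 × 10^7 m² × 4.54 m) = 0.02839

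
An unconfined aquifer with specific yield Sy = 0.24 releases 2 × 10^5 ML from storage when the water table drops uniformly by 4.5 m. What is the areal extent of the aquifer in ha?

A ≈ 18500 ha

ΔV = 2 × 10^5 ML = 2 × 10^8 m³
A = ΔV / (Sy × Δh) = 2 × 10^8 / (0.24 × 4.5) = 1.852 × 10^8 m²
A = 1.852 × 10^8 m² = 18520 ha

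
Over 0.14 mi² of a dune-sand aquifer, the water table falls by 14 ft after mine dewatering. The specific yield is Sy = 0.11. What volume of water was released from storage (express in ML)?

A = 0.14 mi² = 3.626 × 10^5 m²
Δh = 14 ft = 4.267 m
ΔV = Sy × A × Δh = 0.11 × 3.626 × 10^5 m² × 4.267 m = 1.702 × 10^5 m³
ΔV = 1.702 × 10^5 m³ = 170.2 ML

ΔV ≈ 170 ML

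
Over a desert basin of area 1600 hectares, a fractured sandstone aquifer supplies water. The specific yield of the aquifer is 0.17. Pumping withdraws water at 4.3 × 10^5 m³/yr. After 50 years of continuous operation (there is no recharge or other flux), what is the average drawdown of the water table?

Δh ≈ 7.9 m

A = 1600 hectares = 1.6 × 10^7 m²
Q = 4.3 × 10^5 m³/yr = 1178 m³/d
t = 50 years = 18250 d
ΔV = Q × t = 1178 m³/d × 18250 d = 2.15 × 10^7 m³
Δh = ΔV / (Sy × A) = 2.15 × 10^7 / (0.17 × 1.6 × 10^7) = 7.904 m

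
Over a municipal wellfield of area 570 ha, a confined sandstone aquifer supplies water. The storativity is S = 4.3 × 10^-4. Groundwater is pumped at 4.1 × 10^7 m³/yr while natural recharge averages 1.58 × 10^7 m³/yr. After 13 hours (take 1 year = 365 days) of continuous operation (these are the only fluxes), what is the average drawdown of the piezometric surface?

Δh ≈ 15.3 m

A = 570 ha = 5.7 × 10^6 m²
Net abstraction = 4.1 × 10^7 − 1.58 × 10^7 = 2.52 × 10^7 m³/yr
Q_net = 2.52 × 10^7 m³/yr = 69040 m³/d
t = 13 hours = 0.5417 d
ΔV = Q × t = 69040 m³/d × 0.5417 d = 37400 m³
Δh = ΔV / (S × A) = 37400 / (4.3 × 10^-4 × 5.7 × 10^6) = 15.26 m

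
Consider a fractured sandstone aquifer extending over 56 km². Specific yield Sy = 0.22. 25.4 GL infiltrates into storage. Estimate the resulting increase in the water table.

Δh ≈ 2.06 m

A = 56 km² = 5.6 × 10^7 m²
ΔV = 25.4 GL = 2.54 × 10^7 m³
Δh = ΔV / (Sy × A) = 2.54 × 10^7 m³ / (0.22 × 5.6 × 10^7 m²) = 2.062 m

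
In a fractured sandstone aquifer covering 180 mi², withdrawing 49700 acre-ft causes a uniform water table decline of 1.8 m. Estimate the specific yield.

Sy ≈ 0.073

A = 180 mi² = 4.662 × 10^8 m²
ΔV = 49700 acre-ft = 6.13 × 10^7 m³
Sy = ΔV / (A × Δh) = 6.13 × 10^7 m³ / (4.662 × 10^8 m² × 1.8 m) = 0.07305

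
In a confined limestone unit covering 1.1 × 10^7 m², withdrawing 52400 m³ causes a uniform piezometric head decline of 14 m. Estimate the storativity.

S ≈ 3.4 × 10^-4

S = ΔV / (A × Δh) = 52400 m³ / (1.1 × 10^7 m² × 14 m) = 3.403 × 10^-4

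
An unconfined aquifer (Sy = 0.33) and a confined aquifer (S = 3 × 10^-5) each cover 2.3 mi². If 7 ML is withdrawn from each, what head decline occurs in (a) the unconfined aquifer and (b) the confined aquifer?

Δh_u ≈ 0.00356 m; Δh_c ≈ 39.2 m

A = 2.3 mi² = 5.957 × 10^6 m²
ΔV = 7 ML = 7000 m³
Unconfined: Δh_u = ΔV/(Sy·A) = 7000/(0.33 × 5.957 × 10^6) = 0.003561 m
Confined: Δh_c = ΔV/(S·A) = 7000/(3 × 10^-5 × 5.957 × 10^6) = 39.17 m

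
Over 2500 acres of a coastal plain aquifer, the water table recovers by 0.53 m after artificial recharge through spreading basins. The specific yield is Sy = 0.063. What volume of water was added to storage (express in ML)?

A = 2500 acres = 1.012 × 10^7 m²
ΔV = Sy × A × Δh = 0.063 × 1.012 × 10^7 m² × 0.53 m = 3.378 × 10^5 m³
ΔV = 3.378 × 10^5 m³ = 337.8 ML

ΔV ≈ 338 ML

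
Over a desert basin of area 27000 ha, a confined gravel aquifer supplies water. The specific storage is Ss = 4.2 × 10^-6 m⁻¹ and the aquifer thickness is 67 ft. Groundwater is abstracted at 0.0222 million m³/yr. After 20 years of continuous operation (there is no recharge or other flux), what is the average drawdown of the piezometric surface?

b = 67 ft = 20.42 m
S = Ss × b = 4.2 × 10^-6 m⁻¹ × 20.42 m = 8.577 × 10^-5
A = 27000 ha = 2.7 × 10^8 m²
Q = 0.0222 million m³/yr = 60.82 m³/d
t = 20 years = 7300 d
ΔV = Q × t = 60.82 m³/d × 7300 d = 4.44 × 10^5 m³
Δh = ΔV / (S × A) = 4.44 × 10^5 / (8.577 × 10^-5 × 2.7 × 10^8) = 19.17 m

Δh ≈ 19.2 m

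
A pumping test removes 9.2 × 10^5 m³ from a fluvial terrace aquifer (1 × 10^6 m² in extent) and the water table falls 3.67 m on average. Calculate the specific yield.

Sy ≈ 0.25

Sy = ΔV / (A × Δh) = 9.2 × 10^5 m³ / (1 × 10^6 m² × 3.67 m) = 0.2507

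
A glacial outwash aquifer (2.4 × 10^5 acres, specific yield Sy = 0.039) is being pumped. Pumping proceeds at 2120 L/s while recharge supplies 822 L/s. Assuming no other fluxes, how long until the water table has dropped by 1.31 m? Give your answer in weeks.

t ≈ 63.2 weeks

A = 2.4 × 10^5 acres = 9.712 × 10^8 m²
ΔV = Sy × A × Δh = 0.039 × 9.712 × 10^8 × 1.31 = 4.962 × 10^7 m³
Net withdrawal = 2120 − 822 = 1298 L/s = 1.121 × 10^5 m³/d
t = ΔV / Q = 4.962 × 10^7 m³ / 1.121 × 10^5 m³/d = 442.5 d
t = 442.5 d ≈ 63.21 weeks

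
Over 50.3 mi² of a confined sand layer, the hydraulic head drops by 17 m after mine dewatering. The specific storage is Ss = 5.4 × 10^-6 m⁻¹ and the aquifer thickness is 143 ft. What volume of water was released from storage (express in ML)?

b = 143 ft = 43.59 m
S = Ss × b = 5.4 × 10^-6 m⁻¹ × 43.59 m = 2.354 × 10^-4
A = 50.3 mi² = 1.303 × 10^8 m²
ΔV = S × A × Δh = 2.354 × 10^-4 × 1.303 × 10^8 m² × 17 m = 5.213 × 10^5 m³
ΔV = 5.213 × 10^5 m³ = 521.3 ML

ΔV ≈ 521 ML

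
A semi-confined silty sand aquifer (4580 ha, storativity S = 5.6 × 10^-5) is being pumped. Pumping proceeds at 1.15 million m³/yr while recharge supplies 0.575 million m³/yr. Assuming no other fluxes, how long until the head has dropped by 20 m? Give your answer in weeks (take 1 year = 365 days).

t ≈ 4.65 weeks

A = 4580 ha = 4.58 × 10^7 m²
ΔV = S × A × Δh = 5.6 × 10^-5 × 4.58 × 10^7 × 20 = 51300 m³
Net withdrawal = 1.15 − 0.575 = 0.575 million m³/yr = 1575 m³/d
t = ΔV / Q = 51300 m³ / 1575 m³/d = 32.56 d
t = 32.56 d ≈ 4.652 weeks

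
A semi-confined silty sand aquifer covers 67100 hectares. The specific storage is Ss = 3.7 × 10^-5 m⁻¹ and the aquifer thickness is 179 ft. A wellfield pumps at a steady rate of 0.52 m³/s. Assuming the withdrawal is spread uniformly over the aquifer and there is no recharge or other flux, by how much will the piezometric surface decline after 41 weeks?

b = 179 ft = 54.56 m
S = Ss × b = 3.7 × 10^-5 m⁻¹ × 54.56 m = 2.019 × 10^-3
A = 67100 hectares = 6.71 × 10^8 m²
Q = 0.52 m³/s = 44930 m³/d
t = 41 weeks = 287 d
ΔV = Q × t = 44930 m³/d × 287 d = 1.289 × 10^7 m³
Δh = ΔV / (S × A) = 1.289 × 10^7 / (0.002019 × 6.71 × 10^8) = 9.519 m

Δh ≈ 9.52 m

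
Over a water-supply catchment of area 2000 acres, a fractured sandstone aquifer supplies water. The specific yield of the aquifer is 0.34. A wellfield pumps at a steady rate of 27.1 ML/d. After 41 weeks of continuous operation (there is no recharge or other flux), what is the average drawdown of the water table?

A = 2000 acres = 8.094 × 10^6 m²
Q = 27.1 ML/d = 27100 m³/d
t = 41 weeks = 287 d
ΔV = Q × t = 27100 m³/d × 287 d = 7.778 × 10^6 m³
Δh = ΔV / (Sy × A) = 7.778 × 10^6 / (0.34 × 8.094 × 10^6) = 2.826 m

Δh ≈ 2.83 m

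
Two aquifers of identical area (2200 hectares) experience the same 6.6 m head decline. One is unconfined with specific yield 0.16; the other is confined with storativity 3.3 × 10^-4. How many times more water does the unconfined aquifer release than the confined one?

A = 2200 hectares = 2.2 × 10^7 m²
Unconfined: ΔV_u = Sy × A × Δh = 0.16 × 2.2 × 10^7 × 6.6 = 2.323 × 10^7 m³
Confined: ΔV_c = S × A × Δh = 3.3 × 10^-4 × 2.2 × 10^7 × 6.6 = 47920 m³
Ratio = ΔV_u / ΔV_c = Sy / S = 0.16 / 3.3 × 10^-4 = 484.8

ΔV_u / ΔV_c ≈ 485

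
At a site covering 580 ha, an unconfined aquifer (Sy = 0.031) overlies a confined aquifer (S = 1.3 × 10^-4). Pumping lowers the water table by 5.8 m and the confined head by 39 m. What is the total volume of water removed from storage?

ΔV ≈ 1.07 × 10^6 m³

A = 580 ha = 5.8 × 10^6 m²
Unconfined: ΔV_u = Sy × A × Δh_u = 0.031 × 5.8 × 10^6 × 5.8 = 1.043 × 10^6 m³
Confined: ΔV_c = S × A × Δh_c = 1.3 × 10^-4 × 5.8 × 10^6 × 39 = 29410 m³
Total ΔV = 1.043 × 10^6 + 29410 = 1.072 × 10^6 m³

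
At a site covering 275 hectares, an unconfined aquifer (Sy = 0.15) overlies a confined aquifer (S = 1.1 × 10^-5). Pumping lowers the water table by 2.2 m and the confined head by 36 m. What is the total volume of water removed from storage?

A = 275 hectares = 2.75 × 10^6 m²
Unconfined: ΔV_u = Sy × A × Δh_u = 0.15 × 2.75 × 10^6 × 2.2 = 9.075 × 10^5 m³
Confined: ΔV_c = S × A × Δh_c = 1.1 × 10^-5 × 2.75 × 10^6 × 36 = 1089 m³
Total ΔV = 9.075 × 10^5 + 1089 = 9.086 × 10^5 m³

ΔV ≈ 9.09 × 10^5 m³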